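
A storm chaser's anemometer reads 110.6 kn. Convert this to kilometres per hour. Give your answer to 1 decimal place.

1 kt = 1.852 km/h, so 110.6 × 1.852 = 204.8 km/h.

204.8 km/h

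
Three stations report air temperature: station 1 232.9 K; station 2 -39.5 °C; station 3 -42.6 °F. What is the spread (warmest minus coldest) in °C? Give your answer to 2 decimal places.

1.94 °C

station 1: 232.9 K = -40.250 °C.
station 3: -42.6 °F = -41.444 °C.
Spread: (-39.500) − (-41.444) = 1.944 °C.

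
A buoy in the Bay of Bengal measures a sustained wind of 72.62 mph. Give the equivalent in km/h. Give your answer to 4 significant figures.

116.9 km/h

1 mph = 1.60934 km/h, so 72.62 × 1.60934 = 116.9 km/h.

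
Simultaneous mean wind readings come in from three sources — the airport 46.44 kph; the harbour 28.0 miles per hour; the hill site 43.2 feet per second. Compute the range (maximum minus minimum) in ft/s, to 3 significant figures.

the airport: 46.44 km/h = 42.3228 ft/s.
the harbour: 28.0 mph = 41.0667 ft/s.
Spread: 43.2000 − 41.0667 = 2.13 ft/s.

2.13 ft/s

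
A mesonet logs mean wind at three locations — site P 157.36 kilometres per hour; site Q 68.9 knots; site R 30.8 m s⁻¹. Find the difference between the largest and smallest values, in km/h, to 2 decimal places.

46.48 km/h

site Q: 68.9 kt = 127.6028 km/h.
site R: 30.8 m/s = 110.8800 km/h.
Spread: 157.3600 − 110.8800 = 46.48 km/h.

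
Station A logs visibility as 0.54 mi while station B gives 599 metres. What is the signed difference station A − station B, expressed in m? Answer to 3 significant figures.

270 m

station A: 0.54 SM = 869.05 m.
Difference: 869.05 − 599.00 = 270 m.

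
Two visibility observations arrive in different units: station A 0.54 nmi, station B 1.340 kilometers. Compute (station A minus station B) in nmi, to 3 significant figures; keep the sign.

station B: 1.340 km = 0.72354 nmi.
Difference: 0.54000 − 0.72354 = -0.184 nmi.

-0.184 nmi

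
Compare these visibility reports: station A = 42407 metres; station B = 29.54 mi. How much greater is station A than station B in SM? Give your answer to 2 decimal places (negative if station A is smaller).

station A: 42407 m = 26.3505 SM.
Difference: 26.3505 − 29.5400 = -3.19 SM.

-3.19 SM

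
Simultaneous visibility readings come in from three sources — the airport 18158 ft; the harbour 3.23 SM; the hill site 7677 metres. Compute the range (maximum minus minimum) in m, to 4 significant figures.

the airport: 18158 ft = 5534.56 m.
the harbour: 3.23 SM = 5198.18 m.
Spread: 7677.00 − 5198.18 = 2479 m.

2479 m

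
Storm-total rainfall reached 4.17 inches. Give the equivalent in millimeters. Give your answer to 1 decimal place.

1 in = 25.4 mm, so 4.17 × 25.4 = 105.9 mm.

105.9 mm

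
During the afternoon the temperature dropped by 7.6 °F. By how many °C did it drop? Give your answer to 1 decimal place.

4.2 °C

For a temperature change the 32° offset cancels: Δ°C = 7.6 × 0.5556 = 4.2 °C.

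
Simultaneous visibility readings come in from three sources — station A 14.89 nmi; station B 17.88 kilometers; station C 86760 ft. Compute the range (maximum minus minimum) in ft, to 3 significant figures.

station A: 14.89 nmi = 90473.36 ft.
station B: 17.88 km = 58661.42 ft.
Spread: 90473.36 − 58661.42 = 31800 ft.

31800 ft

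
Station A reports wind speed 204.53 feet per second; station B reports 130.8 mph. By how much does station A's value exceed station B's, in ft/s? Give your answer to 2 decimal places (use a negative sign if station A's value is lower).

12.69 ft/s

station B: 130.8 mph = 191.8400 ft/s.
Difference: 204.5300 − 191.8400 = 12.69 ft/s.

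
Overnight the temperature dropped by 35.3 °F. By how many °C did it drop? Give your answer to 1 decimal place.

19.6 °C

For a temperature change the 32° offset cancels: Δ°C = 35.3 × 0.5556 = 19.6 °C.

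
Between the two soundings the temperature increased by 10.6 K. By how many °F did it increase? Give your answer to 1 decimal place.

19.1 °F

For a temperature change the 32° offset cancels: Δ°F = 10.6 × 1.8 = 19.1 °F.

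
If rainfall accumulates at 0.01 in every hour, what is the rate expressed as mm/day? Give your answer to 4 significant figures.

0.01 in/hour × 25.4 mm/in × 24 hour/day = 6.096 mm/day.

6.096 mm/day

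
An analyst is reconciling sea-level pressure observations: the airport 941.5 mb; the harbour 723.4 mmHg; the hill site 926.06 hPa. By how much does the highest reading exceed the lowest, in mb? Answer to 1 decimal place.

the harbour: 723.4 mmHg = 964.454 mb.
the hill site: 926.06 hPa = 926.060 mb.
Spread: 964.454 − 926.060 = 38.4 mb.

38.4 mb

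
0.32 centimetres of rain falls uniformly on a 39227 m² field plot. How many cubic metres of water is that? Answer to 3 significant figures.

Depth: 0.32 cm × 10 = 3.2 mm.
1 mm over 1 m² is 1 L, so volume = 3.2 × 39227 = 125526.4 L = 126 m³.

126 cubic metres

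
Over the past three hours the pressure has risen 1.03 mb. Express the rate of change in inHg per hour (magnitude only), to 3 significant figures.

0.0101 inHg per hour

1.03 mb / 3 h × 0.02953 inHg/mb = 0.0101 inHg/h.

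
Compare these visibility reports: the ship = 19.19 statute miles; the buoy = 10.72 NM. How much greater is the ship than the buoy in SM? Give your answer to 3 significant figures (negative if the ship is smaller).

the buoy: 10.72 nmi = 12.3364 SM.
Difference: 19.1900 − 12.3364 = 6.85 SM.

6.85 SM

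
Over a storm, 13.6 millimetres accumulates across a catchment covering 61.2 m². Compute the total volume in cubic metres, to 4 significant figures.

0.8323 cubic metres

1 mm over 1 m² is 1 L, so volume = 13.6 × 61.2 = 832.32 L = 0.8323 m³.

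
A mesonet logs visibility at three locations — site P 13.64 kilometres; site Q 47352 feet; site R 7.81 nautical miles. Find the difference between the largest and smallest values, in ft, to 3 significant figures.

site P: 13.64 km = 44750.66 ft.
site R: 7.81 nmi = 47454.46 ft.
Spread: 47454.46 − 44750.66 = 2700 ft.

2700 ft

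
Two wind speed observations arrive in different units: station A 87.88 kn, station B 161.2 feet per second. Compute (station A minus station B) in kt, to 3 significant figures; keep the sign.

-7.63 kt

station B: 161.2 ft/s = 95.5084 kt.
Difference: 87.8800 − 95.5084 = -7.63 kt.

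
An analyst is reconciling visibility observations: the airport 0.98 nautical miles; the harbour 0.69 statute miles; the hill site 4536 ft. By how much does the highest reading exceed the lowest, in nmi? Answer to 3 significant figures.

the harbour: 0.69 SM = 0.59959 nmi.
the hill site: 4536 ft = 0.74653 nmi.
Spread: 0.98000 − 0.59959 = 0.380 nmi.

0.380 nmi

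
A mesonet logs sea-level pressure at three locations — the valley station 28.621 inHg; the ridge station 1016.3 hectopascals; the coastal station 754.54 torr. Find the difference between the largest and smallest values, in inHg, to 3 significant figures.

1.39 inHg

the ridge station: 1016.3 hPa = 30.0113 inHg.
the coastal station: 754.54 mmHg = 29.7063 inHg.
Spread: 30.0113 − 28.6210 = 1.39 inHg.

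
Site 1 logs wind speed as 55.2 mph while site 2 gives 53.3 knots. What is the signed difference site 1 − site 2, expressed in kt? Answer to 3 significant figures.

-5.33 kt

site 1: 55.2 mph = 47.9675 kt.
Difference: 47.9675 − 53.3000 = -5.33 kt.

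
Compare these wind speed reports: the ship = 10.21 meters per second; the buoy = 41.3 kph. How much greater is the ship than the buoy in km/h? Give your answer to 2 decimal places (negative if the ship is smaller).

the ship: 10.21 m/s = 36.7560 km/h.
Difference: 36.7560 − 41.3000 = -4.54 km/h.

-4.54 km/h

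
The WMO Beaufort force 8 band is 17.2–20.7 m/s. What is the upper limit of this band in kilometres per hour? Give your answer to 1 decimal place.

17.2–20.7 m/s × 3.6 = 61.9–74.5 km/h.

74.5 km/h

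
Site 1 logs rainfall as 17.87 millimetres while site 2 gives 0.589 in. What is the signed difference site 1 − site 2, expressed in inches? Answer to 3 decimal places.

site 1: 17.87 mm = 0.70354 in.
Difference: 0.70354 − 0.58900 = 0.115 in.

0.115 in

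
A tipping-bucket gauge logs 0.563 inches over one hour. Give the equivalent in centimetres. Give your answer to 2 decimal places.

1.43 cm

1 in = 2.54 cm, so 0.563 × 2.54 = 1.43 cm.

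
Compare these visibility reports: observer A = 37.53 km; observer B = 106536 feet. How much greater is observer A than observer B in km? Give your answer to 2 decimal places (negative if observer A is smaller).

observer B: 106536 ft = 32.4722 km.
Difference: 37.5300 − 32.4722 = 5.06 km.

5.06 km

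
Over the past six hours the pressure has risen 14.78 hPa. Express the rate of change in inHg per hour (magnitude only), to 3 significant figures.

0.0727 inHg per hour

14.78 hPa / 6 h × 0.02953 inHg/hPa = 0.0727 inHg/h.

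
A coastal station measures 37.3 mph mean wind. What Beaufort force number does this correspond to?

37.3 mph = 16.7 m/s, which is Beaufort 7 (near gale, 13.9–17.1 m/s).

Beaufort force 7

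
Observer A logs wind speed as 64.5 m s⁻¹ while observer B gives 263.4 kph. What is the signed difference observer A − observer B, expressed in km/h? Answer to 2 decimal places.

-31.20 km/h

observer A: 64.5 m/s = 232.2000 km/h.
Difference: 232.2000 − 263.4000 = -31.20 km/h.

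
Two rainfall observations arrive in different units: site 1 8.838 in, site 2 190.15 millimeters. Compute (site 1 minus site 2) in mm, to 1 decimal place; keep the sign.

34.3 mm

site 1: 8.838 in = 224.485 mm.
Difference: 224.485 − 190.150 = 34.3 mm.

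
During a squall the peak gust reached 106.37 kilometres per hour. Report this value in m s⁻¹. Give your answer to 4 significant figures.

1 km/h = 0.277778 m/s, so 106.37 × 0.277778 = 29.55 m/s.

29.55 m/s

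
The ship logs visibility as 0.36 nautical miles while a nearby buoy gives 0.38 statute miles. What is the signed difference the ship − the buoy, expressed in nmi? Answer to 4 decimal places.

the buoy: 0.38 SM = 0.330211 nmi.
Difference: 0.360000 − 0.330211 = 0.0298 nmi.

0.0298 nmi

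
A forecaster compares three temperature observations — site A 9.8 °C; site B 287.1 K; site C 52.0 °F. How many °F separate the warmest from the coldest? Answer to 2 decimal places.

site B: 287.1 K = 13.950 °C.
site C: 52.0 °F = 11.111 °C.
Spread: 13.950 − 9.800 = 4.150 °C = 7.47 °F.

7.47 °F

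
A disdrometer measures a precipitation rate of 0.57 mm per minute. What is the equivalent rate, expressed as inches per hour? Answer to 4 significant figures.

0.57 mm/minute × 0.0393701 in/mm × 60 minute/hour = 1.346 in/hour.

1.346 in/hour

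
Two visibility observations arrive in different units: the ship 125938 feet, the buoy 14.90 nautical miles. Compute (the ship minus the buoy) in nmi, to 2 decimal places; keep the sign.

the ship: 125938 ft = 20.7267 nmi.
Difference: 20.7267 − 14.9000 = 5.83 nmi.

5.83 nmi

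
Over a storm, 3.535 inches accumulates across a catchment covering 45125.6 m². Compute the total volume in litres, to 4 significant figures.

Depth: 3.535 in × 25.4 = 89.789 mm.
1 mm over 1 m² is 1 L, so volume = 89.789 × 45125.6 = 4051782.5 L ≈ 4052000 L.

4052000 litres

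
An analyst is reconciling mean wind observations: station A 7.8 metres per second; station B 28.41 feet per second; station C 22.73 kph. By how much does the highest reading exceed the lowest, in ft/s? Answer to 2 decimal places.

station A: 7.8 m/s = 25.5906 ft/s.
station C: 22.73 km/h = 20.7149 ft/s.
Spread: 28.4100 − 20.7149 = 7.70 ft/s.

7.70 ft/s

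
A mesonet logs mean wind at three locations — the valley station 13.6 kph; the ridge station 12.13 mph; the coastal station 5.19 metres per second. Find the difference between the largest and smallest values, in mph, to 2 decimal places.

the valley station: 13.6 km/h = 8.4506 mph.
the coastal station: 5.19 m/s = 11.6097 mph.
Spread: 12.1300 − 8.4506 = 3.68 mph.

3.68 mph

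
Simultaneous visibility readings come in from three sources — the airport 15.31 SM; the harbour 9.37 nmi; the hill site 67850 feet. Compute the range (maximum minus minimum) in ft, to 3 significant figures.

23900 ft

the airport: 15.31 SM = 80836.80 ft.
the harbour: 9.37 nmi = 56933.20 ft.
Spread: 80836.80 − 56933.20 = 23900 ft.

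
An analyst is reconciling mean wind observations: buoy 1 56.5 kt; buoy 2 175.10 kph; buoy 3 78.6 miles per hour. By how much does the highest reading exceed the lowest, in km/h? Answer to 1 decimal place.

70.5 km/h

buoy 1: 56.5 kt = 104.638 km/h.
buoy 3: 78.6 mph = 126.494 km/h.
Spread: 175.100 − 104.638 = 70.5 km/h.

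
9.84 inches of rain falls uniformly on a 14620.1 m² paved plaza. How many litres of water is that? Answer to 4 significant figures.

3654000 litres

Depth: 9.84 in × 25.4 = 249.936 mm.
1 mm over 1 m² is 1 L, so volume = 249.936 × 14620.1 = 3654089.3 L ≈ 3654000 L.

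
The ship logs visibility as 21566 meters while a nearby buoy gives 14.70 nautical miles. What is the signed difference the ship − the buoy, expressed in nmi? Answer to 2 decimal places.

the ship: 21566 m = 11.6447 nmi.
Difference: 11.6447 − 14.7000 = -3.06 nmi.

-3.06 nmi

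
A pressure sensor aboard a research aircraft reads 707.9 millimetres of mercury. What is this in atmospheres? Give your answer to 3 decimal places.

0.931 atm

1 mmHg = 0.00131579 atm, so 707.9 × 0.00131579 = 0.931 atm.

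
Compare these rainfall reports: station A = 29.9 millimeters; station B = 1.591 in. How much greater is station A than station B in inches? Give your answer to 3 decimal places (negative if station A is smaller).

-0.414 in

station A: 29.9 mm = 1.17717 in.
Difference: 1.17717 − 1.59100 = -0.414 in.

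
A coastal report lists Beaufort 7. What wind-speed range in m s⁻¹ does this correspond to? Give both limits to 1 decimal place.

13.9 to 17.1 m/s

Beaufort 7 (near gale) spans 13.9–17.1 m/s.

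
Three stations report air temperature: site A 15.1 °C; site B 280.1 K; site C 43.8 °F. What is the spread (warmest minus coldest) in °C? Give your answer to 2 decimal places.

8.54 °C

site B: 280.1 K = 6.950 °C.
site C: 43.8 °F = 6.556 °C.
Spread: 15.100 − 6.556 = 8.544 °C.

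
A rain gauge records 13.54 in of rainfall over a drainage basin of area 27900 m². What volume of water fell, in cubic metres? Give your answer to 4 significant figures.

9595 cubic metres

Depth: 13.54 in × 25.4 = 343.916 mm.
1 mm over 1 m² is 1 L, so volume = 343.916 × 27900 = 9595256.4 L = 9595 m³.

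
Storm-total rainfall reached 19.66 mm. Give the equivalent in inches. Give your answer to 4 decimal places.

1 mm = 0.0393701 in, so 19.66 × 0.0393701 = 0.7740 in.

0.7740 in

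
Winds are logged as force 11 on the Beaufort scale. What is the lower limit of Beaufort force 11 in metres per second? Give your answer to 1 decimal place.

28.5 m/s

Beaufort 11 (violent storm) spans 28.5–32.6 m/s.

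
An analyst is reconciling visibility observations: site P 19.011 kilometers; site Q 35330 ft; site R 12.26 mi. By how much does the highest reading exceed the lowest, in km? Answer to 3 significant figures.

site Q: 35330 ft = 10.7686 km.
site R: 12.26 SM = 19.7306 km.
Spread: 19.7306 − 10.7686 = 8.96 km.

8.96 km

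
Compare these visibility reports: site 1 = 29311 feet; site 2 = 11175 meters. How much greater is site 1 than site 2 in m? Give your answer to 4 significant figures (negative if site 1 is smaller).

-2241 m

site 1: 29311 ft = 8933.99 m.
Difference: 8933.99 − 11175.00 = -2241 m.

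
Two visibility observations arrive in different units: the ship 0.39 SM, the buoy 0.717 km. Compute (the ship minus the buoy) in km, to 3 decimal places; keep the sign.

the ship: 0.39 SM = 0.62764 km.
Difference: 0.62764 − 0.71700 = -0.089 km.

-0.089 km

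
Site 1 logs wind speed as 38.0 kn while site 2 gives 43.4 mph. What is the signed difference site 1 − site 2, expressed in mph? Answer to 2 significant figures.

site 1: 38.0 kt = 43.7296 mph.
Difference: 43.7296 − 43.4000 = 0.33 mph.

0.33 mph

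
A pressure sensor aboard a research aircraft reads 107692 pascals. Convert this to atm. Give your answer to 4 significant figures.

1 Pa = 9.86923e-06 atm, so 107692 × 9.86923e-06 = 1.063 atm.

1.063 atm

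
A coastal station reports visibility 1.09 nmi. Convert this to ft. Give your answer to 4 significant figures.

6623 ft

1 nmi = 6076.12 ft, so 1.09 × 6076.12 = 6623 ft.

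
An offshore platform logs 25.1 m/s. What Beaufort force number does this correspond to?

25.1 m/s lies in the Beaufort 10 band (storm, 24.5–28.4 m/s).

Beaufort force 10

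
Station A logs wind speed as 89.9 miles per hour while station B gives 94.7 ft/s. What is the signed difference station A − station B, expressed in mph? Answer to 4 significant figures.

25.33 mph

station B: 94.7 ft/s = 64.5682 mph.
Difference: 89.9000 − 64.5682 = 25.33 mph.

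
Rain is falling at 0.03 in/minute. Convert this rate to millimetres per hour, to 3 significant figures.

0.03 in/minute × 25.4 mm/in × 60 minute/hour = 45.7 mm/hour.

45.7 mm/hour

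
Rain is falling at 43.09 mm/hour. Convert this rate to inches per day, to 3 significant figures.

40.7 in/day

43.09 mm/hour × 0.0393701 in/mm × 24 hour/day = 40.7 in/day.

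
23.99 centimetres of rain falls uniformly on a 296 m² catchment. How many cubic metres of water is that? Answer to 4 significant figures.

Depth: 23.99 cm × 10 = 239.9 mm.
1 mm over 1 m² is 1 L, so volume = 239.9 × 296 = 71010.4 L = 71.01 m³.

71.01 cubic metres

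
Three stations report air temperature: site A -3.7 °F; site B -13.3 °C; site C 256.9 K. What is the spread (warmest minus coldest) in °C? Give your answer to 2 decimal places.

site A: -3.7 °F = -19.833 °C.
site C: 256.9 K = -16.250 °C.
Spread: (-13.300) − (-19.833) = 6.533 °C.

6.53 °C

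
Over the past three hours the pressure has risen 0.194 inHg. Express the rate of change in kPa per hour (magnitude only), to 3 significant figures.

0.219 kPa per hour

0.194 inHg / 3 h × 3.38639 kPa/inHg = 0.219 kPa/h.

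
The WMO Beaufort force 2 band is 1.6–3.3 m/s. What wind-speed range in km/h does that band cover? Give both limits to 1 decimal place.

1.6–3.3 m/s × 3.6 = 5.8–11.9 km/h.

5.8 to 11.9 km/h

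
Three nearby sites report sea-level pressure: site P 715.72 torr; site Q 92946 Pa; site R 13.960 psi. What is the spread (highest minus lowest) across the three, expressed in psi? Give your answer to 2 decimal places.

0.48 psi

site P: 715.72 mmHg = 13.8397 psi.
site Q: 92946 Pa = 13.4807 psi.
Spread: 13.9600 − 13.4807 = 0.48 psi.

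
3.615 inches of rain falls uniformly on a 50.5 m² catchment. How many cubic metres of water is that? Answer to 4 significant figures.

4.637 cubic metres

Depth: 3.615 in × 25.4 = 91.821 mm.
1 mm over 1 m² is 1 L, so volume = 91.821 × 50.5 = 4636.9605 L = 4.637 m³.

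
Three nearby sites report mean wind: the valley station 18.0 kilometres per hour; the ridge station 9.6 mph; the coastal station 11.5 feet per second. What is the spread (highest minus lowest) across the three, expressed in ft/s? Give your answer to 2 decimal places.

4.90 ft/s

the valley station: 18.0 km/h = 16.4042 ft/s.
the ridge station: 9.6 mph = 14.0800 ft/s.
Spread: 16.4042 − 11.5000 = 4.90 ft/s.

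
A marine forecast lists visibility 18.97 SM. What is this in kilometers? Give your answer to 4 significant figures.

30.53 km

1 SM = 1.60934 km, so 18.97 × 1.60934 = 30.53 km.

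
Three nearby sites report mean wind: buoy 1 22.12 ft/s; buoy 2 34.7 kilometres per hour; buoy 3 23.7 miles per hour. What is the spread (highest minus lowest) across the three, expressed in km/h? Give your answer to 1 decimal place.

13.9 km/h

buoy 1: 22.12 ft/s = 24.272 km/h.
buoy 3: 23.7 mph = 38.141 km/h.
Spread: 38.141 − 24.272 = 13.9 km/h.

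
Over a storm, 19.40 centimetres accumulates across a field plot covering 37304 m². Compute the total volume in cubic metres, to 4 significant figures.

Depth: 19.40 cm × 10 = 194 mm.
1 mm over 1 m² is 1 L, so volume = 194 × 37304 = 7236976 L = 7237 m³.

7237 cubic metres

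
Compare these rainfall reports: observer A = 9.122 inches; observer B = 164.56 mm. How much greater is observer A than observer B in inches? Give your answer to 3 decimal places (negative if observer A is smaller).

observer B: 164.56 mm = 6.47874 in.
Difference: 9.12200 − 6.47874 = 2.643 in.

2.643 in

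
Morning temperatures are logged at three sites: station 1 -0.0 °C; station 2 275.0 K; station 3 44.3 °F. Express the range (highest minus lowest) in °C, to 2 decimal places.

6.83 °C

station 2: 275.0 K = 1.850 °C.
station 3: 44.3 °F = 6.833 °C.
Spread: 6.833 − 0.000 = 6.833 °C.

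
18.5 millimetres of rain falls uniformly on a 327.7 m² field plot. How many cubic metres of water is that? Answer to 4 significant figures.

6.062 cubic metres

1 mm over 1 m² is 1 L, so volume = 18.5 × 327.7 = 6062.45 L = 6.062 m³.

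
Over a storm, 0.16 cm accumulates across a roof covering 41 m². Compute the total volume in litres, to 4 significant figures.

Depth: 0.16 cm × 10 = 1.6 mm.
1 mm over 1 m² is 1 L, so volume = 1.6 × 41 = 65.6 L ≈ 65.60 L.

65.60 litres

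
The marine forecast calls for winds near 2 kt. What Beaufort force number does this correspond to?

2 kt lies in the Beaufort 1 band (light air, 1–3 kt).

Beaufort force 1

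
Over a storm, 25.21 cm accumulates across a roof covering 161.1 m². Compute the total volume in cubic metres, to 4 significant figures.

Depth: 25.21 cm × 10 = 252.1 mm.
1 mm over 1 m² is 1 L, so volume = 252.1 × 161.1 = 40613.31 L = 40.61 m³.

40.61 cubic metres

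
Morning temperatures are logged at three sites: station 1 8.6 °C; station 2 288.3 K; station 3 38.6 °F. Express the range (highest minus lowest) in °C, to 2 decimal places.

station 2: 288.3 K = 15.150 °C.
station 3: 38.6 °F = 3.667 °C.
Spread: 15.150 − 3.667 = 11.483 °C.

11.48 °C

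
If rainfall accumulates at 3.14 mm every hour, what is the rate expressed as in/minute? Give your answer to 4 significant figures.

3.14 mm/hour × 0.0393701 in/mm × 0.0166667 hour/minute = 0.002060 in/minute.

0.002060 in/minute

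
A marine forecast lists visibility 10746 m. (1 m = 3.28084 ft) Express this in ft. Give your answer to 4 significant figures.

1 m = 3.28084 ft, so 10746 × 3.28084 = 35260 ft.

35260 ft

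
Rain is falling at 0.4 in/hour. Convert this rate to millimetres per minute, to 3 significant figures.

0.169 mm/minute

0.4 in/hour × 25.4 mm/in × 0.0166667 hour/minute = 0.169 mm/minute.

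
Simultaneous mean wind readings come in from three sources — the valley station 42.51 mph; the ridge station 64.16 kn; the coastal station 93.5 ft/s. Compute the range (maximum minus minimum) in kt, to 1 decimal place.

27.2 kt

the valley station: 42.51 mph = 36.940 kt.
the coastal station: 93.5 ft/s = 55.397 kt.
Spread: 64.160 − 36.940 = 27.2 kt.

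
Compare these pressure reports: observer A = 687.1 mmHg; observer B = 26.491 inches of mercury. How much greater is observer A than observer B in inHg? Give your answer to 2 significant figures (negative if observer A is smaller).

0.56 inHg

observer A: 687.1 mmHg = 27.0512 inHg.
Difference: 27.0512 − 26.4910 = 0.56 inHg.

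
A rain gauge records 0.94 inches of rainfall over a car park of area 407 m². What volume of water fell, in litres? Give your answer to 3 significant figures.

9720 litres

Depth: 0.94 in × 25.4 = 23.876 mm.
1 mm over 1 m² is 1 L, so volume = 23.876 × 407 = 9717.532 L ≈ 9720 L.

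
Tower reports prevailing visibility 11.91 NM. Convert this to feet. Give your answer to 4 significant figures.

72370 ft

1 nmi = 6076.12 ft, so 11.91 × 6076.12 = 72370 ft.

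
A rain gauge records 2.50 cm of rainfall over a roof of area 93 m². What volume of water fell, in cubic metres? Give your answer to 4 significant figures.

Depth: 2.50 cm × 10 = 25 mm.
1 mm over 1 m² is 1 L, so volume = 25 × 93 = 2325 L = 2.325 m³.

2.325 cubic metres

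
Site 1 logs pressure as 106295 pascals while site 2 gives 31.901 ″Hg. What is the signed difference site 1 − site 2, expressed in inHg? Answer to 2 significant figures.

site 1: 106295 Pa = 31.3889 inHg.
Difference: 31.3889 − 31.9010 = -0.51 inHg.

-0.51 inHg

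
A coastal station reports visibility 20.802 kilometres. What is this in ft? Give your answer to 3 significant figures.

68200 ft

1 km = 3280.84 ft, so 20.802 × 3280.84 = 68200 ft.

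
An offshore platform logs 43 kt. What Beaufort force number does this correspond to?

Beaufort force 9

43 kt lies in the Beaufort 9 band (strong gale, 41–47 kt).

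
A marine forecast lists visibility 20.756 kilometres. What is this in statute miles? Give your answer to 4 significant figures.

12.90 SM

1 km = 0.621371 SM, so 20.756 × 0.621371 = 12.90 SM.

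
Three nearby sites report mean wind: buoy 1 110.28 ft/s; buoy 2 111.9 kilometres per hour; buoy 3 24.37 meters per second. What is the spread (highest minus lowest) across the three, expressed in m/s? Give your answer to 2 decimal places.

buoy 1: 110.28 ft/s = 33.6133 m/s.
buoy 2: 111.9 km/h = 31.0833 m/s.
Spread: 33.6133 − 24.3700 = 9.24 m/s.

9.24 m/s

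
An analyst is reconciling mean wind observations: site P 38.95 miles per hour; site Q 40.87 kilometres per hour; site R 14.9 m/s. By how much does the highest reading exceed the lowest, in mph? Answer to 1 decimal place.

13.6 mph

site Q: 40.87 km/h = 25.395 mph.
site R: 14.9 m/s = 33.330 mph.
Spread: 38.950 − 25.395 = 13.6 mph.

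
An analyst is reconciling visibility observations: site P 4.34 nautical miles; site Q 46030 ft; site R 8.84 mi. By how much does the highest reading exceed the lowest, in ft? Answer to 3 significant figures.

site P: 4.34 nmi = 26370.34 ft.
site R: 8.84 SM = 46675.20 ft.
Spread: 46675.20 − 26370.34 = 20300 ft.

20300 ft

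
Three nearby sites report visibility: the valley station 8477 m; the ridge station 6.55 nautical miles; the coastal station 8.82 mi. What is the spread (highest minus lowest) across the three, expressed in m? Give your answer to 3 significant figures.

the ridge station: 6.55 nmi = 12130.60 m.
the coastal station: 8.82 SM = 14194.41 m.
Spread: 14194.41 − 8477.00 = 5720 m.

5720 m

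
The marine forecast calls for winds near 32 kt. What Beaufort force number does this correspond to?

Beaufort force 7

32 kt lies in the Beaufort 7 band (near gale, 28–33 kt).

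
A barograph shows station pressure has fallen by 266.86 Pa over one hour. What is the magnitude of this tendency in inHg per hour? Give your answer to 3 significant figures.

0.0788 inHg per hour

266.86 Pa / 1 h × 0.0002953 inHg/Pa = 0.0788 inHg/h.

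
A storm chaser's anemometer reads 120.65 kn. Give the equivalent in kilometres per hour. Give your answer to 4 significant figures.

223.4 km/h

1 kt = 1.852 km/h, so 120.65 × 1.852 = 223.4 km/h.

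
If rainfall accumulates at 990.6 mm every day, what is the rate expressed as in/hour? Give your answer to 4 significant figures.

990.6 mm/day × 0.0393701 in/mm × 0.0416667 day/hour = 1.625 in/hour.

1.625 in/hour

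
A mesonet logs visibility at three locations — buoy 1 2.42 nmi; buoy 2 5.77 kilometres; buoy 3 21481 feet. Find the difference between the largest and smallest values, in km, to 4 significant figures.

2.066 km

buoy 1: 2.42 nmi = 4.48184 km.
buoy 3: 21481 ft = 6.54741 km.
Spread: 6.54741 − 4.48184 = 2.066 km.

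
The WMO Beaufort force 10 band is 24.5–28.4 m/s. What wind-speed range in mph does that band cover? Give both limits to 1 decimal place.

54.8 to 63.5 mph

24.5–28.4 m/s × 2.237 = 54.8–63.5 mph.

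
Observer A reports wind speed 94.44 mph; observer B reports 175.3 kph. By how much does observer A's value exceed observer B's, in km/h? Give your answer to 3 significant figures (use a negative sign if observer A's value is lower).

observer A: 94.44 mph = 151.986 km/h.
Difference: 151.986 − 175.300 = -23.3 km/h.

-23.3 km/h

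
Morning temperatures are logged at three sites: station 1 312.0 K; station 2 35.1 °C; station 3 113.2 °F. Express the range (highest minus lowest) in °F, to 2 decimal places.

station 1: 312.0 K = 38.850 °C.
station 3: 113.2 °F = 45.111 °C.
Spread: 45.111 − 35.100 = 10.011 °C = 18.02 °F.

18.02 °F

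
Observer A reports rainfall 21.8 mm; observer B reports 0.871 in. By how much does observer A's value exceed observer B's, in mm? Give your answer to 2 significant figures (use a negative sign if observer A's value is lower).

-0.32 mm

observer B: 0.871 in = 22.1234 mm.
Difference: 21.8000 − 22.1234 = -0.32 mm.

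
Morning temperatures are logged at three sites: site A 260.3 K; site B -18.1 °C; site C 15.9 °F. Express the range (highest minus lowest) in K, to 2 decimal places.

site A: 260.3 K = -12.850 °C.
site C: 15.9 °F = -8.944 °C.
Spread: (-8.944) − (-18.100) = 9.156 °C.

9.16 K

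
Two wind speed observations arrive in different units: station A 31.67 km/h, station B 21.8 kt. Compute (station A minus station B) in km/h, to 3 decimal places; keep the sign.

station B: 21.8 kt = 40.37360 km/h.
Difference: 31.67000 − 40.37360 = -8.704 km/h.

-8.704 km/h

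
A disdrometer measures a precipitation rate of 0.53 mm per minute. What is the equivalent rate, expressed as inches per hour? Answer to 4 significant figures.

0.53 mm/minute × 0.0393701 in/mm × 60 minute/hour = 1.252 in/hour.

1.252 in/hour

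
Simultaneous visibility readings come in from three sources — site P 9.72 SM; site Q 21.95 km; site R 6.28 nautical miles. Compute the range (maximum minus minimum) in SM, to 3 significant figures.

6.41 SM

site Q: 21.95 km = 13.6391 SM.
site R: 6.28 nmi = 7.2269 SM.
Spread: 13.6391 − 7.2269 = 6.41 SM.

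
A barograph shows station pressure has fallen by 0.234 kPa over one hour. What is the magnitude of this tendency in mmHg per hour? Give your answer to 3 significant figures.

1.76 mmHg per hour

0.234 kPa / 1 h × 7.50062 mmHg/kPa = 1.76 mmHg/h.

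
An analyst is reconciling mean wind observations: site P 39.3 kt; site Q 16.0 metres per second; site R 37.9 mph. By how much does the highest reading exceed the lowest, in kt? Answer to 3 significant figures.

site Q: 16.0 m/s = 31.1015 kt.
site R: 37.9 mph = 32.9342 kt.
Spread: 39.3000 − 31.1015 = 8.20 kt.

8.20 kt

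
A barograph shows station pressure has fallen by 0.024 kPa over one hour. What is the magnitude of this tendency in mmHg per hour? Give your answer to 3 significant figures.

0.180 mmHg per hour

0.024 kPa / 1 h × 7.50062 mmHg/kPa = 0.180 mmHg/h.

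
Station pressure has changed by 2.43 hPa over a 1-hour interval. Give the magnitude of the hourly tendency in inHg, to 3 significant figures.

0.0718 inHg per hour

2.43 hPa / 1 h × 0.02953 inHg/hPa = 0.0718 inHg/h.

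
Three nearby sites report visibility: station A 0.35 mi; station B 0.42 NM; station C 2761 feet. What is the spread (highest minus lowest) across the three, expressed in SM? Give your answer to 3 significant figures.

station B: 0.42 nmi = 0.48333 SM.
station C: 2761 ft = 0.52292 SM.
Spread: 0.52292 − 0.35000 = 0.173 SM.

0.173 SM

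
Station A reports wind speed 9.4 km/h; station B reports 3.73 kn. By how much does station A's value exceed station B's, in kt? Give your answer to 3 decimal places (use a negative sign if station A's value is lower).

1.346 kt

station A: 9.4 km/h = 5.07559 kt.
Difference: 5.07559 − 3.73000 = 1.346 kt.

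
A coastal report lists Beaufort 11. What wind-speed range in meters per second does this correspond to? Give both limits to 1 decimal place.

28.5 to 32.6 m/s

Beaufort 11 (violent storm) spans 28.5–32.6 m/s.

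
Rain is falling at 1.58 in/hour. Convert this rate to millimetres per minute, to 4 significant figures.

0.6689 mm/minute

1.58 in/hour × 25.4 mm/in × 0.0166667 hour/minute = 0.6689 mm/minute.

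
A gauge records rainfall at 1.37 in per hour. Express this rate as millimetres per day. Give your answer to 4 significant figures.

1.37 in/hour × 25.4 mm/in × 24 hour/day = 835.2 mm/day.

835.2 mm/day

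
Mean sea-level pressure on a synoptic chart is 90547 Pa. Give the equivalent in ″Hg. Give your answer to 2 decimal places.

26.74 inHg

1 Pa = 0.0002953 inHg, so 90547 × 0.0002953 = 26.74 inHg.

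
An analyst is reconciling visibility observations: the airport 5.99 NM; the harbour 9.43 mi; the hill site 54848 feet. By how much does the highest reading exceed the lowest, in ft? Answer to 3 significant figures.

the airport: 5.99 nmi = 36395.93 ft.
the harbour: 9.43 SM = 49790.40 ft.
Spread: 54848.00 − 36395.93 = 18500 ft.

18500 ft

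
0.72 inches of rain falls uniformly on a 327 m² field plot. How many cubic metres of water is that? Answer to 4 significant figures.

Depth: 0.72 in × 25.4 = 18.288 mm.
1 mm over 1 m² is 1 L, so volume = 18.288 × 327 = 5980.176 L = 5.980 m³.

5.980 cubic metres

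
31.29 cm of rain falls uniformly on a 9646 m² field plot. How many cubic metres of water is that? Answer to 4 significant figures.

Depth: 31.29 cm × 10 = 312.9 mm.
1 mm over 1 m² is 1 L, so volume = 312.9 × 9646 = 3018233.4 L = 3018 m³.

3018 cubic metres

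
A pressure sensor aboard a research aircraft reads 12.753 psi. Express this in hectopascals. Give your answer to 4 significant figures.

879.3 hPa

1 psi = 68.9476 hPa, so 12.753 × 68.9476 = 879.3 hPa.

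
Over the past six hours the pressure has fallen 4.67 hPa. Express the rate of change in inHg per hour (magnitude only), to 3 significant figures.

0.0230 inHg per hour

4.67 hPa / 6 h × 0.02953 inHg/hPa = 0.0230 inHg/h.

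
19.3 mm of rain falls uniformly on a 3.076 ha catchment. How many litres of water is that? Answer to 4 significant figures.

593700 litres

Area: 3.076 ha = 30760 m².
1 mm over 1 m² is 1 L, so volume = 19.3 × 30760 = 593668 L ≈ 593700 L.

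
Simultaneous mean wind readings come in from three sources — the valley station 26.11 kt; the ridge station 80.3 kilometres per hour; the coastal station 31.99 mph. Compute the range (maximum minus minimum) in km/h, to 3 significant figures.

31.9 km/h

the valley station: 26.11 kt = 48.356 km/h.
the coastal station: 31.99 mph = 51.483 km/h.
Spread: 80.300 − 48.356 = 31.9 km/h.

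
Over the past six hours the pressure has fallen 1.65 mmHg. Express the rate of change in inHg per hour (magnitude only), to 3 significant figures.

0.0108 inHg per hour

1.65 mmHg / 6 h × 0.0393701 inHg/mmHg = 0.0108 inHg/h.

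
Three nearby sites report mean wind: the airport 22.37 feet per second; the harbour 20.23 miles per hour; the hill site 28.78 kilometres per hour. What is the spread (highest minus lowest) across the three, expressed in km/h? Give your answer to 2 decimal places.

the airport: 22.37 ft/s = 24.5462 km/h.
the harbour: 20.23 mph = 32.5570 km/h.
Spread: 32.5570 − 24.5462 = 8.01 km/h.

8.01 km/h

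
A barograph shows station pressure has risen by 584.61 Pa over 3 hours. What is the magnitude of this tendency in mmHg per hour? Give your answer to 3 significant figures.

1.46 mmHg per hour

584.61 Pa / 3 h × 0.00750062 mmHg/Pa = 1.46 mmHg/h.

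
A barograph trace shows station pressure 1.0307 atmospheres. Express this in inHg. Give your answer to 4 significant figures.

30.84 inHg

1 atm = 29.9213 inHg, so 1.0307 × 29.9213 = 30.84 inHg.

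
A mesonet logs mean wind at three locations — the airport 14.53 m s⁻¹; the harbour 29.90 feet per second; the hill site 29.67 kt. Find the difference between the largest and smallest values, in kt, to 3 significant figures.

12.0 kt

the airport: 14.53 m/s = 28.244 kt.
the harbour: 29.90 ft/s = 17.715 kt.
Spread: 29.670 − 17.715 = 12.0 kt.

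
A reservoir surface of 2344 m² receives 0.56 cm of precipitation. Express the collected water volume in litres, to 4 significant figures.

13130 litres

Depth: 0.56 cm × 10 = 5.6 mm.
1 mm over 1 m² is 1 L, so volume = 5.6 × 2344 = 13126.4 L ≈ 13130 L.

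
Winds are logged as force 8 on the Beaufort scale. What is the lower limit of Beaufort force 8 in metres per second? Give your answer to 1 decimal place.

Beaufort 8 (gale) spans 17.2–20.7 m/s.

17.2 m/s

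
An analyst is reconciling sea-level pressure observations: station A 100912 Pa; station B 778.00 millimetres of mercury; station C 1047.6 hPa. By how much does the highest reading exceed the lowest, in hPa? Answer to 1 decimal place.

38.5 hPa

station A: 100912 Pa = 1009.120 hPa.
station B: 778.00 mmHg = 1037.248 hPa.
Spread: 1047.600 − 1009.120 = 38.5 hPa.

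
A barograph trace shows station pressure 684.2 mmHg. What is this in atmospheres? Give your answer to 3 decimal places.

1 mmHg = 0.00131579 atm, so 684.2 × 0.00131579 = 0.900 atm.

0.900 atm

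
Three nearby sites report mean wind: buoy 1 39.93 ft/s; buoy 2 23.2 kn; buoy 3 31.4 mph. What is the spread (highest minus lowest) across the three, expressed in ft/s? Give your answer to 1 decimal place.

6.9 ft/s

buoy 2: 23.2 kt = 39.157 ft/s.
buoy 3: 31.4 mph = 46.053 ft/s.
Spread: 46.053 − 39.157 = 6.9 ft/s.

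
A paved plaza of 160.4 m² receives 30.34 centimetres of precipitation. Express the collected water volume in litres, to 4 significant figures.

Depth: 30.34 cm × 10 = 303.4 mm.
1 mm over 1 m² is 1 L, so volume = 303.4 × 160.4 = 48665.36 L ≈ 48670 L.

48670 litres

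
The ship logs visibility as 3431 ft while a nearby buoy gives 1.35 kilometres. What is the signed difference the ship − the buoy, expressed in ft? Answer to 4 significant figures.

-998.1 ft

the buoy: 1.35 km = 4429.134 ft.
Difference: 3431.000 − 4429.134 = -998.1 ft.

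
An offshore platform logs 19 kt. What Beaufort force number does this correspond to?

19 kt lies in the Beaufort 5 band (fresh breeze, 17–21 kt).

Beaufort force 5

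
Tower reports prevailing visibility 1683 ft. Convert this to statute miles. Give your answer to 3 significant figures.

1 ft = 0.000189394 SM, so 1683 × 0.000189394 = 0.319 SM.

0.319 SM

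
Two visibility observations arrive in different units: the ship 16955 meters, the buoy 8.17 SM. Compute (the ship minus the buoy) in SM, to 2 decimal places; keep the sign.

the ship: 16955 m = 10.5353 SM.
Difference: 10.5353 − 8.1700 = 2.37 SM.

2.37 SM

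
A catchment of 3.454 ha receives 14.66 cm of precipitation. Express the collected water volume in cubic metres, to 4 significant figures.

5064 cubic metres

Depth: 14.66 cm × 10 = 146.6 mm.
Area: 3.454 ha = 34540 m².
1 mm over 1 m² is 1 L, so volume = 146.6 × 34540 = 5063564 L = 5064 m³.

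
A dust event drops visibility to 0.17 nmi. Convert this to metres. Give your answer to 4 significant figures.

1 nmi = 1852 m, so 0.17 × 1852 = 314.8 m.

314.8 m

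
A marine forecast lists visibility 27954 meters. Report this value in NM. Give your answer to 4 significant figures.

15.09 nmi

1 m = 0.000539957 nmi, so 27954 × 0.000539957 = 15.09 nmi.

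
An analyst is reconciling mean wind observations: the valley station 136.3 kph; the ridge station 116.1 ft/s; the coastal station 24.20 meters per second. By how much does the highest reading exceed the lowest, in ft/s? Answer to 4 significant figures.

44.82 ft/s

the valley station: 136.3 km/h = 124.2162 ft/s.
the coastal station: 24.20 m/s = 79.3963 ft/s.
Spread: 124.2162 − 79.3963 = 44.82 ft/s.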